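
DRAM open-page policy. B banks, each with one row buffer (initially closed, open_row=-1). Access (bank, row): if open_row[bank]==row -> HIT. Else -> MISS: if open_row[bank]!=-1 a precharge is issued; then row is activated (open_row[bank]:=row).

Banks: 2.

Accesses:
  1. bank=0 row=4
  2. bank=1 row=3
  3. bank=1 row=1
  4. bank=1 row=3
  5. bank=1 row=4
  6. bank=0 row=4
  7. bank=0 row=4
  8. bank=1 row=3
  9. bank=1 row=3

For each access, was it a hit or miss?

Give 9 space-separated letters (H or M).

Acc 1: bank0 row4 -> MISS (open row4); precharges=0
Acc 2: bank1 row3 -> MISS (open row3); precharges=0
Acc 3: bank1 row1 -> MISS (open row1); precharges=1
Acc 4: bank1 row3 -> MISS (open row3); precharges=2
Acc 5: bank1 row4 -> MISS (open row4); precharges=3
Acc 6: bank0 row4 -> HIT
Acc 7: bank0 row4 -> HIT
Acc 8: bank1 row3 -> MISS (open row3); precharges=4
Acc 9: bank1 row3 -> HIT

Answer: M M M M M H H M H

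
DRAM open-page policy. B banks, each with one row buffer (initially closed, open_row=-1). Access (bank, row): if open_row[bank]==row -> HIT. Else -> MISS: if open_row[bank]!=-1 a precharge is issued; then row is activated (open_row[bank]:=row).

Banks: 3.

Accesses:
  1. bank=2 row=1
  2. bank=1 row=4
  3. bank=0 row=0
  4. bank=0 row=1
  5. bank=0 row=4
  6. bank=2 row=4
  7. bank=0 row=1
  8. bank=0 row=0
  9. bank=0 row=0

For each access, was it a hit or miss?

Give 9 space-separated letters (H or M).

Acc 1: bank2 row1 -> MISS (open row1); precharges=0
Acc 2: bank1 row4 -> MISS (open row4); precharges=0
Acc 3: bank0 row0 -> MISS (open row0); precharges=0
Acc 4: bank0 row1 -> MISS (open row1); precharges=1
Acc 5: bank0 row4 -> MISS (open row4); precharges=2
Acc 6: bank2 row4 -> MISS (open row4); precharges=3
Acc 7: bank0 row1 -> MISS (open row1); precharges=4
Acc 8: bank0 row0 -> MISS (open row0); precharges=5
Acc 9: bank0 row0 -> HIT

Answer: M M M M M M M M H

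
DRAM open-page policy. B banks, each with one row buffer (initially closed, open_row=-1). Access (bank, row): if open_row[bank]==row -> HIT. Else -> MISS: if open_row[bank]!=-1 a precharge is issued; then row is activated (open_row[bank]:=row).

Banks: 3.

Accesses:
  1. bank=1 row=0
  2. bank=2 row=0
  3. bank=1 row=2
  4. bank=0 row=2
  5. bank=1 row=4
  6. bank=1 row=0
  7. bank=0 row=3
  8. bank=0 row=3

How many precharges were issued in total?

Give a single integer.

Acc 1: bank1 row0 -> MISS (open row0); precharges=0
Acc 2: bank2 row0 -> MISS (open row0); precharges=0
Acc 3: bank1 row2 -> MISS (open row2); precharges=1
Acc 4: bank0 row2 -> MISS (open row2); precharges=1
Acc 5: bank1 row4 -> MISS (open row4); precharges=2
Acc 6: bank1 row0 -> MISS (open row0); precharges=3
Acc 7: bank0 row3 -> MISS (open row3); precharges=4
Acc 8: bank0 row3 -> HIT

Answer: 4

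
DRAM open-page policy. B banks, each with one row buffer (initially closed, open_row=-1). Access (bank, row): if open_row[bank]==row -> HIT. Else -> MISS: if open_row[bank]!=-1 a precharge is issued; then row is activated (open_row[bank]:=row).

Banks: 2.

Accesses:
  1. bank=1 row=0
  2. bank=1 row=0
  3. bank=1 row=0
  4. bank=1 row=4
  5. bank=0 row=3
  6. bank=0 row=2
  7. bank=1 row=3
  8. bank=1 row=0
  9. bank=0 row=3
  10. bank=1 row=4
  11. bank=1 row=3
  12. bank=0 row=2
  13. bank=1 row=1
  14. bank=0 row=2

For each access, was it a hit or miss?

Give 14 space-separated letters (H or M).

Answer: M H H M M M M M M M M M M H

Derivation:
Acc 1: bank1 row0 -> MISS (open row0); precharges=0
Acc 2: bank1 row0 -> HIT
Acc 3: bank1 row0 -> HIT
Acc 4: bank1 row4 -> MISS (open row4); precharges=1
Acc 5: bank0 row3 -> MISS (open row3); precharges=1
Acc 6: bank0 row2 -> MISS (open row2); precharges=2
Acc 7: bank1 row3 -> MISS (open row3); precharges=3
Acc 8: bank1 row0 -> MISS (open row0); precharges=4
Acc 9: bank0 row3 -> MISS (open row3); precharges=5
Acc 10: bank1 row4 -> MISS (open row4); precharges=6
Acc 11: bank1 row3 -> MISS (open row3); precharges=7
Acc 12: bank0 row2 -> MISS (open row2); precharges=8
Acc 13: bank1 row1 -> MISS (open row1); precharges=9
Acc 14: bank0 row2 -> HIT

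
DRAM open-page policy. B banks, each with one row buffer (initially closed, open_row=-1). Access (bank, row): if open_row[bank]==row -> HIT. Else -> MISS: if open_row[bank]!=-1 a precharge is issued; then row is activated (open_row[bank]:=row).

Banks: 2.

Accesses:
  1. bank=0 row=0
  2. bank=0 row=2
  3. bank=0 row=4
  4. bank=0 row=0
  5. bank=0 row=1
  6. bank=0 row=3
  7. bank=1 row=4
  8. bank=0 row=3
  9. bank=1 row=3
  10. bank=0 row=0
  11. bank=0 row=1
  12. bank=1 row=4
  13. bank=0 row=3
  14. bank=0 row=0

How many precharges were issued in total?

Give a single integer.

Acc 1: bank0 row0 -> MISS (open row0); precharges=0
Acc 2: bank0 row2 -> MISS (open row2); precharges=1
Acc 3: bank0 row4 -> MISS (open row4); precharges=2
Acc 4: bank0 row0 -> MISS (open row0); precharges=3
Acc 5: bank0 row1 -> MISS (open row1); precharges=4
Acc 6: bank0 row3 -> MISS (open row3); precharges=5
Acc 7: bank1 row4 -> MISS (open row4); precharges=5
Acc 8: bank0 row3 -> HIT
Acc 9: bank1 row3 -> MISS (open row3); precharges=6
Acc 10: bank0 row0 -> MISS (open row0); precharges=7
Acc 11: bank0 row1 -> MISS (open row1); precharges=8
Acc 12: bank1 row4 -> MISS (open row4); precharges=9
Acc 13: bank0 row3 -> MISS (open row3); precharges=10
Acc 14: bank0 row0 -> MISS (open row0); precharges=11

Answer: 11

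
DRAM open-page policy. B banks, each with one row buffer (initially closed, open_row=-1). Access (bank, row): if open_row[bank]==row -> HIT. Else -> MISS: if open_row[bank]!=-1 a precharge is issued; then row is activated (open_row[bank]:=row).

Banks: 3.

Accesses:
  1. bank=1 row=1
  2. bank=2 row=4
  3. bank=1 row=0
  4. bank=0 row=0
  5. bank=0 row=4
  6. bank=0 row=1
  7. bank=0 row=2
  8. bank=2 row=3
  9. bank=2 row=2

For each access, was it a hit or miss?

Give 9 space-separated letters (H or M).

Answer: M M M M M M M M M

Derivation:
Acc 1: bank1 row1 -> MISS (open row1); precharges=0
Acc 2: bank2 row4 -> MISS (open row4); precharges=0
Acc 3: bank1 row0 -> MISS (open row0); precharges=1
Acc 4: bank0 row0 -> MISS (open row0); precharges=1
Acc 5: bank0 row4 -> MISS (open row4); precharges=2
Acc 6: bank0 row1 -> MISS (open row1); precharges=3
Acc 7: bank0 row2 -> MISS (open row2); precharges=4
Acc 8: bank2 row3 -> MISS (open row3); precharges=5
Acc 9: bank2 row2 -> MISS (open row2); precharges=6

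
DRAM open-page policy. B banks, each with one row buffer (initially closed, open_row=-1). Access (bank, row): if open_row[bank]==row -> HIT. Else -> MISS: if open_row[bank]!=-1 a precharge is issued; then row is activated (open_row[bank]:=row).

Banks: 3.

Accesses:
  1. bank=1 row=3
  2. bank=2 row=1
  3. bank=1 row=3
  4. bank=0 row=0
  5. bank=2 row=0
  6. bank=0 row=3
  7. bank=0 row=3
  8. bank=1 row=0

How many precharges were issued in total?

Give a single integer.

Answer: 3

Derivation:
Acc 1: bank1 row3 -> MISS (open row3); precharges=0
Acc 2: bank2 row1 -> MISS (open row1); precharges=0
Acc 3: bank1 row3 -> HIT
Acc 4: bank0 row0 -> MISS (open row0); precharges=0
Acc 5: bank2 row0 -> MISS (open row0); precharges=1
Acc 6: bank0 row3 -> MISS (open row3); precharges=2
Acc 7: bank0 row3 -> HIT
Acc 8: bank1 row0 -> MISS (open row0); precharges=3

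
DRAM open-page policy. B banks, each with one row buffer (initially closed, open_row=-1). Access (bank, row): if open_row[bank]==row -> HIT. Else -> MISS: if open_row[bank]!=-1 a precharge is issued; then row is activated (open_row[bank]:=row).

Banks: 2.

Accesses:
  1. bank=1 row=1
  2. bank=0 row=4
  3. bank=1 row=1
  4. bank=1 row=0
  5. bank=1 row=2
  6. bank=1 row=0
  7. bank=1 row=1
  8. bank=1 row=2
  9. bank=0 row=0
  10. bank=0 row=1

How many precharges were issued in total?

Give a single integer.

Answer: 7

Derivation:
Acc 1: bank1 row1 -> MISS (open row1); precharges=0
Acc 2: bank0 row4 -> MISS (open row4); precharges=0
Acc 3: bank1 row1 -> HIT
Acc 4: bank1 row0 -> MISS (open row0); precharges=1
Acc 5: bank1 row2 -> MISS (open row2); precharges=2
Acc 6: bank1 row0 -> MISS (open row0); precharges=3
Acc 7: bank1 row1 -> MISS (open row1); precharges=4
Acc 8: bank1 row2 -> MISS (open row2); precharges=5
Acc 9: bank0 row0 -> MISS (open row0); precharges=6
Acc 10: bank0 row1 -> MISS (open row1); precharges=7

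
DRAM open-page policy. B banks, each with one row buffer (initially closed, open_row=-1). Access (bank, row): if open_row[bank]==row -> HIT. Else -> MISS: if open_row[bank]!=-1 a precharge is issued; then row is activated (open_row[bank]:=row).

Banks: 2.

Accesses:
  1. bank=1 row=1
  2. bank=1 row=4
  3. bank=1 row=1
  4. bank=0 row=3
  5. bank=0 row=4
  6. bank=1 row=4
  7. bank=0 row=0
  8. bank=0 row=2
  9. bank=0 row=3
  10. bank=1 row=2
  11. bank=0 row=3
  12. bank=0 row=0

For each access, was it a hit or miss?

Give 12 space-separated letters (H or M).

Acc 1: bank1 row1 -> MISS (open row1); precharges=0
Acc 2: bank1 row4 -> MISS (open row4); precharges=1
Acc 3: bank1 row1 -> MISS (open row1); precharges=2
Acc 4: bank0 row3 -> MISS (open row3); precharges=2
Acc 5: bank0 row4 -> MISS (open row4); precharges=3
Acc 6: bank1 row4 -> MISS (open row4); precharges=4
Acc 7: bank0 row0 -> MISS (open row0); precharges=5
Acc 8: bank0 row2 -> MISS (open row2); precharges=6
Acc 9: bank0 row3 -> MISS (open row3); precharges=7
Acc 10: bank1 row2 -> MISS (open row2); precharges=8
Acc 11: bank0 row3 -> HIT
Acc 12: bank0 row0 -> MISS (open row0); precharges=9

Answer: M M M M M M M M M M H M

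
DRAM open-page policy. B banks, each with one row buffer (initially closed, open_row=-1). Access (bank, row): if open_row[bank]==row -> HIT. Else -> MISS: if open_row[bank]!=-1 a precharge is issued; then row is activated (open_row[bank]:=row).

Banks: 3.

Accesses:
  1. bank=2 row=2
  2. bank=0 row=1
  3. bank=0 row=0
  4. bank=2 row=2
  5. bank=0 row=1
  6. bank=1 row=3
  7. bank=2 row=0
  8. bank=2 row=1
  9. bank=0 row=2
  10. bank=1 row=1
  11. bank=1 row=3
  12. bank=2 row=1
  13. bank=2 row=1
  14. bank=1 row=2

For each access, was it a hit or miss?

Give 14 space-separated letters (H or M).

Answer: M M M H M M M M M M M H H M

Derivation:
Acc 1: bank2 row2 -> MISS (open row2); precharges=0
Acc 2: bank0 row1 -> MISS (open row1); precharges=0
Acc 3: bank0 row0 -> MISS (open row0); precharges=1
Acc 4: bank2 row2 -> HIT
Acc 5: bank0 row1 -> MISS (open row1); precharges=2
Acc 6: bank1 row3 -> MISS (open row3); precharges=2
Acc 7: bank2 row0 -> MISS (open row0); precharges=3
Acc 8: bank2 row1 -> MISS (open row1); precharges=4
Acc 9: bank0 row2 -> MISS (open row2); precharges=5
Acc 10: bank1 row1 -> MISS (open row1); precharges=6
Acc 11: bank1 row3 -> MISS (open row3); precharges=7
Acc 12: bank2 row1 -> HIT
Acc 13: bank2 row1 -> HIT
Acc 14: bank1 row2 -> MISS (open row2); precharges=8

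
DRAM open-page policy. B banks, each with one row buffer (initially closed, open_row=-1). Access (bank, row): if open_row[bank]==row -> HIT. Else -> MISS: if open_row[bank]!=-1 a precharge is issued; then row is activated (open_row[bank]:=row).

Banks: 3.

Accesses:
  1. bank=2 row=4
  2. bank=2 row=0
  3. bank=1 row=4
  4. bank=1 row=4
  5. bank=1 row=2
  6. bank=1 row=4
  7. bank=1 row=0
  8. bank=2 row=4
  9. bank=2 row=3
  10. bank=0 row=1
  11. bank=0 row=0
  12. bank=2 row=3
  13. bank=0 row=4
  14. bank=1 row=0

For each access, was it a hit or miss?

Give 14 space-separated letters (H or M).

Answer: M M M H M M M M M M M H M H

Derivation:
Acc 1: bank2 row4 -> MISS (open row4); precharges=0
Acc 2: bank2 row0 -> MISS (open row0); precharges=1
Acc 3: bank1 row4 -> MISS (open row4); precharges=1
Acc 4: bank1 row4 -> HIT
Acc 5: bank1 row2 -> MISS (open row2); precharges=2
Acc 6: bank1 row4 -> MISS (open row4); precharges=3
Acc 7: bank1 row0 -> MISS (open row0); precharges=4
Acc 8: bank2 row4 -> MISS (open row4); precharges=5
Acc 9: bank2 row3 -> MISS (open row3); precharges=6
Acc 10: bank0 row1 -> MISS (open row1); precharges=6
Acc 11: bank0 row0 -> MISS (open row0); precharges=7
Acc 12: bank2 row3 -> HIT
Acc 13: bank0 row4 -> MISS (open row4); precharges=8
Acc 14: bank1 row0 -> HIT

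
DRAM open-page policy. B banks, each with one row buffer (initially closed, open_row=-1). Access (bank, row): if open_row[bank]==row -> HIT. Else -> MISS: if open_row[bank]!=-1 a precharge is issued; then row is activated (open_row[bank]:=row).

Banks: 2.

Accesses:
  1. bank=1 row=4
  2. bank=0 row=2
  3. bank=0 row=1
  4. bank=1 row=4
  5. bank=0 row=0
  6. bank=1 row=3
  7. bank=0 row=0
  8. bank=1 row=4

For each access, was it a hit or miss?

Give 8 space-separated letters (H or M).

Answer: M M M H M M H M

Derivation:
Acc 1: bank1 row4 -> MISS (open row4); precharges=0
Acc 2: bank0 row2 -> MISS (open row2); precharges=0
Acc 3: bank0 row1 -> MISS (open row1); precharges=1
Acc 4: bank1 row4 -> HIT
Acc 5: bank0 row0 -> MISS (open row0); precharges=2
Acc 6: bank1 row3 -> MISS (open row3); precharges=3
Acc 7: bank0 row0 -> HIT
Acc 8: bank1 row4 -> MISS (open row4); precharges=4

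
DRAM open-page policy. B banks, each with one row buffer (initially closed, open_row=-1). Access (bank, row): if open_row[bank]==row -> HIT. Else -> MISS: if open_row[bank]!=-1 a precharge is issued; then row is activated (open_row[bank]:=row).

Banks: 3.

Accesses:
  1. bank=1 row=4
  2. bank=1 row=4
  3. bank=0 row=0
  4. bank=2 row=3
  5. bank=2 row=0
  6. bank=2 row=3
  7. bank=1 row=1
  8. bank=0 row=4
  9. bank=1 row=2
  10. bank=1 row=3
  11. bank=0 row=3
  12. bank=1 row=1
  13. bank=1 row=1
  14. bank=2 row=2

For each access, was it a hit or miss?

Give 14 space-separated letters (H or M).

Answer: M H M M M M M M M M M M H M

Derivation:
Acc 1: bank1 row4 -> MISS (open row4); precharges=0
Acc 2: bank1 row4 -> HIT
Acc 3: bank0 row0 -> MISS (open row0); precharges=0
Acc 4: bank2 row3 -> MISS (open row3); precharges=0
Acc 5: bank2 row0 -> MISS (open row0); precharges=1
Acc 6: bank2 row3 -> MISS (open row3); precharges=2
Acc 7: bank1 row1 -> MISS (open row1); precharges=3
Acc 8: bank0 row4 -> MISS (open row4); precharges=4
Acc 9: bank1 row2 -> MISS (open row2); precharges=5
Acc 10: bank1 row3 -> MISS (open row3); precharges=6
Acc 11: bank0 row3 -> MISS (open row3); precharges=7
Acc 12: bank1 row1 -> MISS (open row1); precharges=8
Acc 13: bank1 row1 -> HIT
Acc 14: bank2 row2 -> MISS (open row2); precharges=9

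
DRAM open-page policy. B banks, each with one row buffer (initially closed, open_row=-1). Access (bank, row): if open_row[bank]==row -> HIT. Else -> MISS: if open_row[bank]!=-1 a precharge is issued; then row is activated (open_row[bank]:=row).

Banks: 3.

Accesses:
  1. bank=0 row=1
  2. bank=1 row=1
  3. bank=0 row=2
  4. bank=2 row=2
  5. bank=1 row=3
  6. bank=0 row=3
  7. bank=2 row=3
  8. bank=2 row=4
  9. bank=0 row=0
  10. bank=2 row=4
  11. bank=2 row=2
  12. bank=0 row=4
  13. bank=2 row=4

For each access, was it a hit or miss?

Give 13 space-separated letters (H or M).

Acc 1: bank0 row1 -> MISS (open row1); precharges=0
Acc 2: bank1 row1 -> MISS (open row1); precharges=0
Acc 3: bank0 row2 -> MISS (open row2); precharges=1
Acc 4: bank2 row2 -> MISS (open row2); precharges=1
Acc 5: bank1 row3 -> MISS (open row3); precharges=2
Acc 6: bank0 row3 -> MISS (open row3); precharges=3
Acc 7: bank2 row3 -> MISS (open row3); precharges=4
Acc 8: bank2 row4 -> MISS (open row4); precharges=5
Acc 9: bank0 row0 -> MISS (open row0); precharges=6
Acc 10: bank2 row4 -> HIT
Acc 11: bank2 row2 -> MISS (open row2); precharges=7
Acc 12: bank0 row4 -> MISS (open row4); precharges=8
Acc 13: bank2 row4 -> MISS (open row4); precharges=9

Answer: M M M M M M M M M H M M M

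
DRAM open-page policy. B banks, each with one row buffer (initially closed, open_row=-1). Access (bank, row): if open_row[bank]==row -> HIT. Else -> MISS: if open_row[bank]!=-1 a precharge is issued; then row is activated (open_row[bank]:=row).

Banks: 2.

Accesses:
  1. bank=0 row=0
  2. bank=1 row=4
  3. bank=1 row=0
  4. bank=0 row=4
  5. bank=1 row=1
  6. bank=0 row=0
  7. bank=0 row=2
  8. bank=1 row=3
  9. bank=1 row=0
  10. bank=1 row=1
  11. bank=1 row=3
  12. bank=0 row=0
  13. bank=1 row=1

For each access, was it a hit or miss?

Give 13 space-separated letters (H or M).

Acc 1: bank0 row0 -> MISS (open row0); precharges=0
Acc 2: bank1 row4 -> MISS (open row4); precharges=0
Acc 3: bank1 row0 -> MISS (open row0); precharges=1
Acc 4: bank0 row4 -> MISS (open row4); precharges=2
Acc 5: bank1 row1 -> MISS (open row1); precharges=3
Acc 6: bank0 row0 -> MISS (open row0); precharges=4
Acc 7: bank0 row2 -> MISS (open row2); precharges=5
Acc 8: bank1 row3 -> MISS (open row3); precharges=6
Acc 9: bank1 row0 -> MISS (open row0); precharges=7
Acc 10: bank1 row1 -> MISS (open row1); precharges=8
Acc 11: bank1 row3 -> MISS (open row3); precharges=9
Acc 12: bank0 row0 -> MISS (open row0); precharges=10
Acc 13: bank1 row1 -> MISS (open row1); precharges=11

Answer: M M M M M M M M M M M M M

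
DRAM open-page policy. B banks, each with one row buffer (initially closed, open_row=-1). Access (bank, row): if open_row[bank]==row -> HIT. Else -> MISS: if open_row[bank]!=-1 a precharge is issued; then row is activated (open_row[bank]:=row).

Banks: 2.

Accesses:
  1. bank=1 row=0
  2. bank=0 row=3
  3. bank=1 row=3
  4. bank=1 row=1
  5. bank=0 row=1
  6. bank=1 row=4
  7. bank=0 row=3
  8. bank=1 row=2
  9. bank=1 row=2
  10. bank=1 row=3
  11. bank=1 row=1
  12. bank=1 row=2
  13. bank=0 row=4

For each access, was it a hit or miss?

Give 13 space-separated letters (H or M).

Acc 1: bank1 row0 -> MISS (open row0); precharges=0
Acc 2: bank0 row3 -> MISS (open row3); precharges=0
Acc 3: bank1 row3 -> MISS (open row3); precharges=1
Acc 4: bank1 row1 -> MISS (open row1); precharges=2
Acc 5: bank0 row1 -> MISS (open row1); precharges=3
Acc 6: bank1 row4 -> MISS (open row4); precharges=4
Acc 7: bank0 row3 -> MISS (open row3); precharges=5
Acc 8: bank1 row2 -> MISS (open row2); precharges=6
Acc 9: bank1 row2 -> HIT
Acc 10: bank1 row3 -> MISS (open row3); precharges=7
Acc 11: bank1 row1 -> MISS (open row1); precharges=8
Acc 12: bank1 row2 -> MISS (open row2); precharges=9
Acc 13: bank0 row4 -> MISS (open row4); precharges=10

Answer: M M M M M M M M H M M M M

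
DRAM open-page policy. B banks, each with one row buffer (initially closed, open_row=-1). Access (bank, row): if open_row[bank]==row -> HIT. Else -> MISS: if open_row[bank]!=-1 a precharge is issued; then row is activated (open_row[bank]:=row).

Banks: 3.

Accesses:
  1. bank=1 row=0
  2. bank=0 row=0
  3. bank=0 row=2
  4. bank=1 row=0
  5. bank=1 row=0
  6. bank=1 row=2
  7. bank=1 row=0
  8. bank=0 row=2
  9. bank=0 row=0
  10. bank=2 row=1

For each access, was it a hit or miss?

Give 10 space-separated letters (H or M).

Answer: M M M H H M M H M M

Derivation:
Acc 1: bank1 row0 -> MISS (open row0); precharges=0
Acc 2: bank0 row0 -> MISS (open row0); precharges=0
Acc 3: bank0 row2 -> MISS (open row2); precharges=1
Acc 4: bank1 row0 -> HIT
Acc 5: bank1 row0 -> HIT
Acc 6: bank1 row2 -> MISS (open row2); precharges=2
Acc 7: bank1 row0 -> MISS (open row0); precharges=3
Acc 8: bank0 row2 -> HIT
Acc 9: bank0 row0 -> MISS (open row0); precharges=4
Acc 10: bank2 row1 -> MISS (open row1); precharges=4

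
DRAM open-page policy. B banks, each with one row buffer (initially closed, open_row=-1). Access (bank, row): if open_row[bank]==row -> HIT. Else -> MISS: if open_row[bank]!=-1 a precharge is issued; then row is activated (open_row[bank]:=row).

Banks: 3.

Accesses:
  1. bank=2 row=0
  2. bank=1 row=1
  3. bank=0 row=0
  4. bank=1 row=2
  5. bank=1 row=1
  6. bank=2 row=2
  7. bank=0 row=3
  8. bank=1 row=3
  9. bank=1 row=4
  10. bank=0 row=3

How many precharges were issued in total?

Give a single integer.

Acc 1: bank2 row0 -> MISS (open row0); precharges=0
Acc 2: bank1 row1 -> MISS (open row1); precharges=0
Acc 3: bank0 row0 -> MISS (open row0); precharges=0
Acc 4: bank1 row2 -> MISS (open row2); precharges=1
Acc 5: bank1 row1 -> MISS (open row1); precharges=2
Acc 6: bank2 row2 -> MISS (open row2); precharges=3
Acc 7: bank0 row3 -> MISS (open row3); precharges=4
Acc 8: bank1 row3 -> MISS (open row3); precharges=5
Acc 9: bank1 row4 -> MISS (open row4); precharges=6
Acc 10: bank0 row3 -> HIT

Answer: 6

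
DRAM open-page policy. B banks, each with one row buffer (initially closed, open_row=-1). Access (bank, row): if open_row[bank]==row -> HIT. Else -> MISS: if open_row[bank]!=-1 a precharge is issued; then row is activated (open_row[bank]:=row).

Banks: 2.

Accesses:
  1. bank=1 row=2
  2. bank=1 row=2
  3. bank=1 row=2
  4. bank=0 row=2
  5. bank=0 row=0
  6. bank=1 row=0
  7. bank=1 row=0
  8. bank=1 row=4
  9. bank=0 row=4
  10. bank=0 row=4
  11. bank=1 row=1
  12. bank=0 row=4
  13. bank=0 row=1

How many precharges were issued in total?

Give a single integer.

Answer: 6

Derivation:
Acc 1: bank1 row2 -> MISS (open row2); precharges=0
Acc 2: bank1 row2 -> HIT
Acc 3: bank1 row2 -> HIT
Acc 4: bank0 row2 -> MISS (open row2); precharges=0
Acc 5: bank0 row0 -> MISS (open row0); precharges=1
Acc 6: bank1 row0 -> MISS (open row0); precharges=2
Acc 7: bank1 row0 -> HIT
Acc 8: bank1 row4 -> MISS (open row4); precharges=3
Acc 9: bank0 row4 -> MISS (open row4); precharges=4
Acc 10: bank0 row4 -> HIT
Acc 11: bank1 row1 -> MISS (open row1); precharges=5
Acc 12: bank0 row4 -> HIT
Acc 13: bank0 row1 -> MISS (open row1); precharges=6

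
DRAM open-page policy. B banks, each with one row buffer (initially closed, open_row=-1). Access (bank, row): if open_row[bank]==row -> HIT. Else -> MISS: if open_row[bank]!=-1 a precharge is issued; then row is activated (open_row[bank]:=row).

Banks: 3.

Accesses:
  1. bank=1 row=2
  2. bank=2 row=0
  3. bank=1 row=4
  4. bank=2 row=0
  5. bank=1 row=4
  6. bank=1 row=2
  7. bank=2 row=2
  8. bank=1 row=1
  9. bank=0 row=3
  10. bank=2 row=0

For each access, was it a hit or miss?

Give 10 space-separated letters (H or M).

Answer: M M M H H M M M M M

Derivation:
Acc 1: bank1 row2 -> MISS (open row2); precharges=0
Acc 2: bank2 row0 -> MISS (open row0); precharges=0
Acc 3: bank1 row4 -> MISS (open row4); precharges=1
Acc 4: bank2 row0 -> HIT
Acc 5: bank1 row4 -> HIT
Acc 6: bank1 row2 -> MISS (open row2); precharges=2
Acc 7: bank2 row2 -> MISS (open row2); precharges=3
Acc 8: bank1 row1 -> MISS (open row1); precharges=4
Acc 9: bank0 row3 -> MISS (open row3); precharges=4
Acc 10: bank2 row0 -> MISS (open row0); precharges=5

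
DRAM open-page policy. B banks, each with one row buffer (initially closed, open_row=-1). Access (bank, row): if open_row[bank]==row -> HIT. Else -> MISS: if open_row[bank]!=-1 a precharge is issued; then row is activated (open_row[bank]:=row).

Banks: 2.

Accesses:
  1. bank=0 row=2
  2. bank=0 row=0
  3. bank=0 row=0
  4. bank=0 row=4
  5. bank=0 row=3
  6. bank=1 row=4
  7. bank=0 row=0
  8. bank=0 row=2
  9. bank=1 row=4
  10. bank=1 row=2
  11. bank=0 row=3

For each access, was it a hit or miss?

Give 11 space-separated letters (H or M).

Acc 1: bank0 row2 -> MISS (open row2); precharges=0
Acc 2: bank0 row0 -> MISS (open row0); precharges=1
Acc 3: bank0 row0 -> HIT
Acc 4: bank0 row4 -> MISS (open row4); precharges=2
Acc 5: bank0 row3 -> MISS (open row3); precharges=3
Acc 6: bank1 row4 -> MISS (open row4); precharges=3
Acc 7: bank0 row0 -> MISS (open row0); precharges=4
Acc 8: bank0 row2 -> MISS (open row2); precharges=5
Acc 9: bank1 row4 -> HIT
Acc 10: bank1 row2 -> MISS (open row2); precharges=6
Acc 11: bank0 row3 -> MISS (open row3); precharges=7

Answer: M M H M M M M M H M M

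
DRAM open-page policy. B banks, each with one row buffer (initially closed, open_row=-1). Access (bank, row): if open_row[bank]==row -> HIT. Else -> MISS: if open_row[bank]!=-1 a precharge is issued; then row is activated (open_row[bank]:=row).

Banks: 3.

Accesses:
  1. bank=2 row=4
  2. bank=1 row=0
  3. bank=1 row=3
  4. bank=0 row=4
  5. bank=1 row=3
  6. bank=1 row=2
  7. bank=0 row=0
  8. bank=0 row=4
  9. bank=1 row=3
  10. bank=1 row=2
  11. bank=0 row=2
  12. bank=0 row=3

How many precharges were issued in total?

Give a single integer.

Acc 1: bank2 row4 -> MISS (open row4); precharges=0
Acc 2: bank1 row0 -> MISS (open row0); precharges=0
Acc 3: bank1 row3 -> MISS (open row3); precharges=1
Acc 4: bank0 row4 -> MISS (open row4); precharges=1
Acc 5: bank1 row3 -> HIT
Acc 6: bank1 row2 -> MISS (open row2); precharges=2
Acc 7: bank0 row0 -> MISS (open row0); precharges=3
Acc 8: bank0 row4 -> MISS (open row4); precharges=4
Acc 9: bank1 row3 -> MISS (open row3); precharges=5
Acc 10: bank1 row2 -> MISS (open row2); precharges=6
Acc 11: bank0 row2 -> MISS (open row2); precharges=7
Acc 12: bank0 row3 -> MISS (open row3); precharges=8

Answer: 8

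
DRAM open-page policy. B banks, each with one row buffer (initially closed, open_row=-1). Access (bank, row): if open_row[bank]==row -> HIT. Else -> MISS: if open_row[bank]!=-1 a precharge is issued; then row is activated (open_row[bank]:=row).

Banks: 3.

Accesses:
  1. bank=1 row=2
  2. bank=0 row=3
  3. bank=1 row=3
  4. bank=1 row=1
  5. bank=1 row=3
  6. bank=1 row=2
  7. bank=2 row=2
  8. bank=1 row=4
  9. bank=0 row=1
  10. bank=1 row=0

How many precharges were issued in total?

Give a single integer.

Acc 1: bank1 row2 -> MISS (open row2); precharges=0
Acc 2: bank0 row3 -> MISS (open row3); precharges=0
Acc 3: bank1 row3 -> MISS (open row3); precharges=1
Acc 4: bank1 row1 -> MISS (open row1); precharges=2
Acc 5: bank1 row3 -> MISS (open row3); precharges=3
Acc 6: bank1 row2 -> MISS (open row2); precharges=4
Acc 7: bank2 row2 -> MISS (open row2); precharges=4
Acc 8: bank1 row4 -> MISS (open row4); precharges=5
Acc 9: bank0 row1 -> MISS (open row1); precharges=6
Acc 10: bank1 row0 -> MISS (open row0); precharges=7

Answer: 7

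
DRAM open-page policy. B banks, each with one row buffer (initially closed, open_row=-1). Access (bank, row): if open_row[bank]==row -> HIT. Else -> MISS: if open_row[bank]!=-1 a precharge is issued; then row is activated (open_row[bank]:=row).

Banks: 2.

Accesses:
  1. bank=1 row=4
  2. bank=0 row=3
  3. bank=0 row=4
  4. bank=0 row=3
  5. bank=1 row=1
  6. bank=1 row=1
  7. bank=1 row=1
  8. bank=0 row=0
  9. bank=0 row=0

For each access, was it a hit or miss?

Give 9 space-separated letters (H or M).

Acc 1: bank1 row4 -> MISS (open row4); precharges=0
Acc 2: bank0 row3 -> MISS (open row3); precharges=0
Acc 3: bank0 row4 -> MISS (open row4); precharges=1
Acc 4: bank0 row3 -> MISS (open row3); precharges=2
Acc 5: bank1 row1 -> MISS (open row1); precharges=3
Acc 6: bank1 row1 -> HIT
Acc 7: bank1 row1 -> HIT
Acc 8: bank0 row0 -> MISS (open row0); precharges=4
Acc 9: bank0 row0 -> HIT

Answer: M M M M M H H M H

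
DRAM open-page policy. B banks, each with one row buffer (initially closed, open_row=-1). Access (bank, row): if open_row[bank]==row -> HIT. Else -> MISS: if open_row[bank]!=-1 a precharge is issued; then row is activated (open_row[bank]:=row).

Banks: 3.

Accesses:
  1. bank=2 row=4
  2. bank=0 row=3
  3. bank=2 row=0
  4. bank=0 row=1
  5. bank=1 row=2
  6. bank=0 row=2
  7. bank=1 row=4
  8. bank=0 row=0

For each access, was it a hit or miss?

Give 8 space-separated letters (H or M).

Acc 1: bank2 row4 -> MISS (open row4); precharges=0
Acc 2: bank0 row3 -> MISS (open row3); precharges=0
Acc 3: bank2 row0 -> MISS (open row0); precharges=1
Acc 4: bank0 row1 -> MISS (open row1); precharges=2
Acc 5: bank1 row2 -> MISS (open row2); precharges=2
Acc 6: bank0 row2 -> MISS (open row2); precharges=3
Acc 7: bank1 row4 -> MISS (open row4); precharges=4
Acc 8: bank0 row0 -> MISS (open row0); precharges=5

Answer: M M M M M M M M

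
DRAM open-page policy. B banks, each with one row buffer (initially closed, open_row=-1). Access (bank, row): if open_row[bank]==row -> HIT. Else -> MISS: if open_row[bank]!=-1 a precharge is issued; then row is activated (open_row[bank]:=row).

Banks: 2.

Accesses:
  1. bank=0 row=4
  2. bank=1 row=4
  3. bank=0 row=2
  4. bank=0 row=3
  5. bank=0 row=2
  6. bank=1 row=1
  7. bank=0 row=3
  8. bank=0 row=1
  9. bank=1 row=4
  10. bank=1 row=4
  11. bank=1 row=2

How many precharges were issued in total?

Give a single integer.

Acc 1: bank0 row4 -> MISS (open row4); precharges=0
Acc 2: bank1 row4 -> MISS (open row4); precharges=0
Acc 3: bank0 row2 -> MISS (open row2); precharges=1
Acc 4: bank0 row3 -> MISS (open row3); precharges=2
Acc 5: bank0 row2 -> MISS (open row2); precharges=3
Acc 6: bank1 row1 -> MISS (open row1); precharges=4
Acc 7: bank0 row3 -> MISS (open row3); precharges=5
Acc 8: bank0 row1 -> MISS (open row1); precharges=6
Acc 9: bank1 row4 -> MISS (open row4); precharges=7
Acc 10: bank1 row4 -> HIT
Acc 11: bank1 row2 -> MISS (open row2); precharges=8

Answer: 8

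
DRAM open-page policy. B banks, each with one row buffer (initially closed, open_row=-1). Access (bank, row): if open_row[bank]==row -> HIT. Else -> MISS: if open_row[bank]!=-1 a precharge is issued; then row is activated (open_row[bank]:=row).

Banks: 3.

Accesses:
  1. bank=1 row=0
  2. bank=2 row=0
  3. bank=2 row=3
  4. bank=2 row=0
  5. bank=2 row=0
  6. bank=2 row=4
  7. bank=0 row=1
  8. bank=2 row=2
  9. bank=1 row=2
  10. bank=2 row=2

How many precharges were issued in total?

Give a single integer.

Answer: 5

Derivation:
Acc 1: bank1 row0 -> MISS (open row0); precharges=0
Acc 2: bank2 row0 -> MISS (open row0); precharges=0
Acc 3: bank2 row3 -> MISS (open row3); precharges=1
Acc 4: bank2 row0 -> MISS (open row0); precharges=2
Acc 5: bank2 row0 -> HIT
Acc 6: bank2 row4 -> MISS (open row4); precharges=3
Acc 7: bank0 row1 -> MISS (open row1); precharges=3
Acc 8: bank2 row2 -> MISS (open row2); precharges=4
Acc 9: bank1 row2 -> MISS (open row2); precharges=5
Acc 10: bank2 row2 -> HIT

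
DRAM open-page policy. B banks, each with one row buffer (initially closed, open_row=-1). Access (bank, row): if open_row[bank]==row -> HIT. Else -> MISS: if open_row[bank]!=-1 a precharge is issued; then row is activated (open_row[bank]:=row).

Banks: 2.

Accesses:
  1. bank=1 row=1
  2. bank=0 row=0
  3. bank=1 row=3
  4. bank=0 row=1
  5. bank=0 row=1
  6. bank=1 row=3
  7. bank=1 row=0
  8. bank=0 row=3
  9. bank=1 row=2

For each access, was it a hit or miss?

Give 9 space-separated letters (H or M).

Acc 1: bank1 row1 -> MISS (open row1); precharges=0
Acc 2: bank0 row0 -> MISS (open row0); precharges=0
Acc 3: bank1 row3 -> MISS (open row3); precharges=1
Acc 4: bank0 row1 -> MISS (open row1); precharges=2
Acc 5: bank0 row1 -> HIT
Acc 6: bank1 row3 -> HIT
Acc 7: bank1 row0 -> MISS (open row0); precharges=3
Acc 8: bank0 row3 -> MISS (open row3); precharges=4
Acc 9: bank1 row2 -> MISS (open row2); precharges=5

Answer: M M M M H H M M M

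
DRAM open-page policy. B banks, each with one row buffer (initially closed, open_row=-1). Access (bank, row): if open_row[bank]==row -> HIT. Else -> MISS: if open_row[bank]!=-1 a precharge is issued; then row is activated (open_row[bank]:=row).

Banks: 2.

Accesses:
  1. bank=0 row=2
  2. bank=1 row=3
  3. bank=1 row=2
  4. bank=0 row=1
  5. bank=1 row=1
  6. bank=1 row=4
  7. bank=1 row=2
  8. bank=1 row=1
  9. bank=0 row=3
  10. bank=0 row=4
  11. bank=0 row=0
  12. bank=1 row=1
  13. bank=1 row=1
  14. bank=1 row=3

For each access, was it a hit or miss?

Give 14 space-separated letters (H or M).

Acc 1: bank0 row2 -> MISS (open row2); precharges=0
Acc 2: bank1 row3 -> MISS (open row3); precharges=0
Acc 3: bank1 row2 -> MISS (open row2); precharges=1
Acc 4: bank0 row1 -> MISS (open row1); precharges=2
Acc 5: bank1 row1 -> MISS (open row1); precharges=3
Acc 6: bank1 row4 -> MISS (open row4); precharges=4
Acc 7: bank1 row2 -> MISS (open row2); precharges=5
Acc 8: bank1 row1 -> MISS (open row1); precharges=6
Acc 9: bank0 row3 -> MISS (open row3); precharges=7
Acc 10: bank0 row4 -> MISS (open row4); precharges=8
Acc 11: bank0 row0 -> MISS (open row0); precharges=9
Acc 12: bank1 row1 -> HIT
Acc 13: bank1 row1 -> HIT
Acc 14: bank1 row3 -> MISS (open row3); precharges=10

Answer: M M M M M M M M M M M H H M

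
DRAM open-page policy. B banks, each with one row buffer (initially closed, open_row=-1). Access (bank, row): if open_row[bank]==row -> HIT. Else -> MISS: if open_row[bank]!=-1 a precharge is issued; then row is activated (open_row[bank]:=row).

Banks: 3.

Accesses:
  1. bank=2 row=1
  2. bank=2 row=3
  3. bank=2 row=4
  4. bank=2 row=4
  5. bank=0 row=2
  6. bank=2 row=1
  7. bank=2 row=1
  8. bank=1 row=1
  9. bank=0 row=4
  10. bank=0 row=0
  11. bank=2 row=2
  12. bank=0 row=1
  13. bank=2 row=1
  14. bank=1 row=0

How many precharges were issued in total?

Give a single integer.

Answer: 9

Derivation:
Acc 1: bank2 row1 -> MISS (open row1); precharges=0
Acc 2: bank2 row3 -> MISS (open row3); precharges=1
Acc 3: bank2 row4 -> MISS (open row4); precharges=2
Acc 4: bank2 row4 -> HIT
Acc 5: bank0 row2 -> MISS (open row2); precharges=2
Acc 6: bank2 row1 -> MISS (open row1); precharges=3
Acc 7: bank2 row1 -> HIT
Acc 8: bank1 row1 -> MISS (open row1); precharges=3
Acc 9: bank0 row4 -> MISS (open row4); precharges=4
Acc 10: bank0 row0 -> MISS (open row0); precharges=5
Acc 11: bank2 row2 -> MISS (open row2); precharges=6
Acc 12: bank0 row1 -> MISS (open row1); precharges=7
Acc 13: bank2 row1 -> MISS (open row1); precharges=8
Acc 14: bank1 row0 -> MISS (open row0); precharges=9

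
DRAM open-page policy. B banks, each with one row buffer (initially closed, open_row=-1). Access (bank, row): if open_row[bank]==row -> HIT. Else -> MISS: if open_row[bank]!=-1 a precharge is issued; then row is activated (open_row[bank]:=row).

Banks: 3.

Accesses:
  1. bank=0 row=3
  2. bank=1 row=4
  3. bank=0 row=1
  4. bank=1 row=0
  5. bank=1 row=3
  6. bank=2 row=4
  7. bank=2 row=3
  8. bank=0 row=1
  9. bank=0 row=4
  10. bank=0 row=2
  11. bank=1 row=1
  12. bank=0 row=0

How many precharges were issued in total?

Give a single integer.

Answer: 8

Derivation:
Acc 1: bank0 row3 -> MISS (open row3); precharges=0
Acc 2: bank1 row4 -> MISS (open row4); precharges=0
Acc 3: bank0 row1 -> MISS (open row1); precharges=1
Acc 4: bank1 row0 -> MISS (open row0); precharges=2
Acc 5: bank1 row3 -> MISS (open row3); precharges=3
Acc 6: bank2 row4 -> MISS (open row4); precharges=3
Acc 7: bank2 row3 -> MISS (open row3); precharges=4
Acc 8: bank0 row1 -> HIT
Acc 9: bank0 row4 -> MISS (open row4); precharges=5
Acc 10: bank0 row2 -> MISS (open row2); precharges=6
Acc 11: bank1 row1 -> MISS (open row1); precharges=7
Acc 12: bank0 row0 -> MISS (open row0); precharges=8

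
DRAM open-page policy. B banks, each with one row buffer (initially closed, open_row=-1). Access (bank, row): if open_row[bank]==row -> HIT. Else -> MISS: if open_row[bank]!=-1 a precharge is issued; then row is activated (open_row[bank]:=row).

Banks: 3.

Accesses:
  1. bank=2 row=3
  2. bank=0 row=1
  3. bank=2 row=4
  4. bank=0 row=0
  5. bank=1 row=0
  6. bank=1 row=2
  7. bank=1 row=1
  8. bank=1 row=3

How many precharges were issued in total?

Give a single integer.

Answer: 5

Derivation:
Acc 1: bank2 row3 -> MISS (open row3); precharges=0
Acc 2: bank0 row1 -> MISS (open row1); precharges=0
Acc 3: bank2 row4 -> MISS (open row4); precharges=1
Acc 4: bank0 row0 -> MISS (open row0); precharges=2
Acc 5: bank1 row0 -> MISS (open row0); precharges=2
Acc 6: bank1 row2 -> MISS (open row2); precharges=3
Acc 7: bank1 row1 -> MISS (open row1); precharges=4
Acc 8: bank1 row3 -> MISS (open row3); precharges=5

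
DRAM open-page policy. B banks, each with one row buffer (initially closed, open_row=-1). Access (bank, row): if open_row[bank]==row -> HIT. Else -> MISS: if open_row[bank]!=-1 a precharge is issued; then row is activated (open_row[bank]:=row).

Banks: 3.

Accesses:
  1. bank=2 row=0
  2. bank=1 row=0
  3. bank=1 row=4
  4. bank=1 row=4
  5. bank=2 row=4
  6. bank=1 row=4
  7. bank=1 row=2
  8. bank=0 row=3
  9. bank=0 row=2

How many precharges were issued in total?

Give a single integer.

Answer: 4

Derivation:
Acc 1: bank2 row0 -> MISS (open row0); precharges=0
Acc 2: bank1 row0 -> MISS (open row0); precharges=0
Acc 3: bank1 row4 -> MISS (open row4); precharges=1
Acc 4: bank1 row4 -> HIT
Acc 5: bank2 row4 -> MISS (open row4); precharges=2
Acc 6: bank1 row4 -> HIT
Acc 7: bank1 row2 -> MISS (open row2); precharges=3
Acc 8: bank0 row3 -> MISS (open row3); precharges=3
Acc 9: bank0 row2 -> MISS (open row2); precharges=4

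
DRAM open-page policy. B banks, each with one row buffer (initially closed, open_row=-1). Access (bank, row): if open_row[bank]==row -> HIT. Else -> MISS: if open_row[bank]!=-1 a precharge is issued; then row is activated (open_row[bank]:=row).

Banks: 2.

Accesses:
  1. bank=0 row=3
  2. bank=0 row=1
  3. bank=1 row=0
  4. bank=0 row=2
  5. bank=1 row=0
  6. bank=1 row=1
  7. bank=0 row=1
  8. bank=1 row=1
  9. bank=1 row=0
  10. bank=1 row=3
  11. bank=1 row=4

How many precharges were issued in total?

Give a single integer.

Answer: 7

Derivation:
Acc 1: bank0 row3 -> MISS (open row3); precharges=0
Acc 2: bank0 row1 -> MISS (open row1); precharges=1
Acc 3: bank1 row0 -> MISS (open row0); precharges=1
Acc 4: bank0 row2 -> MISS (open row2); precharges=2
Acc 5: bank1 row0 -> HIT
Acc 6: bank1 row1 -> MISS (open row1); precharges=3
Acc 7: bank0 row1 -> MISS (open row1); precharges=4
Acc 8: bank1 row1 -> HIT
Acc 9: bank1 row0 -> MISS (open row0); precharges=5
Acc 10: bank1 row3 -> MISS (open row3); precharges=6
Acc 11: bank1 row4 -> MISS (open row4); precharges=7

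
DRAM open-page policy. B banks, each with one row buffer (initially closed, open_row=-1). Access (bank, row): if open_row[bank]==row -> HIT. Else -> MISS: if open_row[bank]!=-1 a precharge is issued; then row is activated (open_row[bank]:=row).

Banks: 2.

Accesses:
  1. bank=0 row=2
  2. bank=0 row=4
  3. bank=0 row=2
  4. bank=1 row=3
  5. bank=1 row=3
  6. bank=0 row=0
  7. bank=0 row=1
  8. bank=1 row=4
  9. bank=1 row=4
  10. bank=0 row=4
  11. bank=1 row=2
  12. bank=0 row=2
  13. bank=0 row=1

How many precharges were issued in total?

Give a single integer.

Acc 1: bank0 row2 -> MISS (open row2); precharges=0
Acc 2: bank0 row4 -> MISS (open row4); precharges=1
Acc 3: bank0 row2 -> MISS (open row2); precharges=2
Acc 4: bank1 row3 -> MISS (open row3); precharges=2
Acc 5: bank1 row3 -> HIT
Acc 6: bank0 row0 -> MISS (open row0); precharges=3
Acc 7: bank0 row1 -> MISS (open row1); precharges=4
Acc 8: bank1 row4 -> MISS (open row4); precharges=5
Acc 9: bank1 row4 -> HIT
Acc 10: bank0 row4 -> MISS (open row4); precharges=6
Acc 11: bank1 row2 -> MISS (open row2); precharges=7
Acc 12: bank0 row2 -> MISS (open row2); precharges=8
Acc 13: bank0 row1 -> MISS (open row1); precharges=9

Answer: 9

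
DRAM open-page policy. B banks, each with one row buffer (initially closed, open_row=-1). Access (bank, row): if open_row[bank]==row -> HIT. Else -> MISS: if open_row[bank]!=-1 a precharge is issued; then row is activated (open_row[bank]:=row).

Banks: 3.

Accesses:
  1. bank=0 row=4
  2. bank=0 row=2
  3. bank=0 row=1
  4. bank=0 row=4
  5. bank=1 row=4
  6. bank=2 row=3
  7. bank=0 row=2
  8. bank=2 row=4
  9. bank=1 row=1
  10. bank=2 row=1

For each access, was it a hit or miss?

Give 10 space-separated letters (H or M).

Answer: M M M M M M M M M M

Derivation:
Acc 1: bank0 row4 -> MISS (open row4); precharges=0
Acc 2: bank0 row2 -> MISS (open row2); precharges=1
Acc 3: bank0 row1 -> MISS (open row1); precharges=2
Acc 4: bank0 row4 -> MISS (open row4); precharges=3
Acc 5: bank1 row4 -> MISS (open row4); precharges=3
Acc 6: bank2 row3 -> MISS (open row3); precharges=3
Acc 7: bank0 row2 -> MISS (open row2); precharges=4
Acc 8: bank2 row4 -> MISS (open row4); precharges=5
Acc 9: bank1 row1 -> MISS (open row1); precharges=6
Acc 10: bank2 row1 -> MISS (open row1); precharges=7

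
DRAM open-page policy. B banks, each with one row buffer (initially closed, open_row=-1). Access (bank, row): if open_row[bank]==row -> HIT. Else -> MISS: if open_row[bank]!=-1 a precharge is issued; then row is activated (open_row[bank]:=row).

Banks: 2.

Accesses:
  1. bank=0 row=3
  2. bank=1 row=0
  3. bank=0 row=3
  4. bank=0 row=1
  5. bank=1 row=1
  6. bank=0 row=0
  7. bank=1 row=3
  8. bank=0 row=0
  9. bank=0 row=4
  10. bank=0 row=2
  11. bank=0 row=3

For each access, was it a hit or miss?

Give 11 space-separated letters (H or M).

Acc 1: bank0 row3 -> MISS (open row3); precharges=0
Acc 2: bank1 row0 -> MISS (open row0); precharges=0
Acc 3: bank0 row3 -> HIT
Acc 4: bank0 row1 -> MISS (open row1); precharges=1
Acc 5: bank1 row1 -> MISS (open row1); precharges=2
Acc 6: bank0 row0 -> MISS (open row0); precharges=3
Acc 7: bank1 row3 -> MISS (open row3); precharges=4
Acc 8: bank0 row0 -> HIT
Acc 9: bank0 row4 -> MISS (open row4); precharges=5
Acc 10: bank0 row2 -> MISS (open row2); precharges=6
Acc 11: bank0 row3 -> MISS (open row3); precharges=7

Answer: M M H M M M M H M M M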